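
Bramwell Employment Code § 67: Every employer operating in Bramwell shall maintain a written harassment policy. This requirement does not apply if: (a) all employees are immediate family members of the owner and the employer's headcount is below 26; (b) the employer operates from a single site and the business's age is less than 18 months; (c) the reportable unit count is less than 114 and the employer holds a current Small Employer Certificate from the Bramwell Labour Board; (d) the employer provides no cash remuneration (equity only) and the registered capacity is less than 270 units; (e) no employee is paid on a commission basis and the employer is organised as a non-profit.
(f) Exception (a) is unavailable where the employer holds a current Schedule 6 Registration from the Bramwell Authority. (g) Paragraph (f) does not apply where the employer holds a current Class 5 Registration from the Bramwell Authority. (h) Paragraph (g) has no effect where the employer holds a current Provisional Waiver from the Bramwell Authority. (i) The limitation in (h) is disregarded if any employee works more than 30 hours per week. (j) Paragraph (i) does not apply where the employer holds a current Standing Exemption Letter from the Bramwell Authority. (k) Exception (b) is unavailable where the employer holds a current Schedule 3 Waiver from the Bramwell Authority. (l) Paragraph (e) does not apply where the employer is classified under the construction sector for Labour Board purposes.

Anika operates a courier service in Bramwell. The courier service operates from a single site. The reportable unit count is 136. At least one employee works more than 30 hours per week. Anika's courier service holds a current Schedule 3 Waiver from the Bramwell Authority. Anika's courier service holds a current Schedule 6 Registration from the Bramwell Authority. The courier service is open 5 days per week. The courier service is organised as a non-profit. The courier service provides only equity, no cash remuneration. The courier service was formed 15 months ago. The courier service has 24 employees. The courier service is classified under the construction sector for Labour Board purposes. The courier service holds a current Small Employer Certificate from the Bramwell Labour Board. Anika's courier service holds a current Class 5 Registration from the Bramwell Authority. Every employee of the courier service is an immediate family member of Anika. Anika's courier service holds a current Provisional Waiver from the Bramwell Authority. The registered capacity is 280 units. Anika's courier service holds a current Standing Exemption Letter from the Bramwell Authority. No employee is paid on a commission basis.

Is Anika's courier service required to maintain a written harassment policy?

Exception (a)'s conditions are all satisfied: every employee is an immediate family member; the employer's headcount is 24, below the 26 limit. But: (f) is triggered — a current Schedule 6 Registration is held. (g) operates (a current Class 5 Registration is held), but is set aside by (h): (h) operates against (g): a current Provisional Waiver is held. (i) applies (at least one employee exceeds 30 hours/week), but is overridden by (j): (j) operates against (i): a current Standing Exemption Letter is held. So (a) is unavailable.
Exception (b)'s conditions are all satisfied: the employer operates from a single site; the business's age is 15 months, less than the 18 months limit. But applying paragraph (k): (k) operates against (b): a current Schedule 3 Waiver is held. So (b) is unavailable.
Exception (c) does not apply: the reportable unit count is 136, not less than 114.
Exception (d) does not apply: the registered capacity is 280 units, not less than 270 units.
Exception (e): no employee is paid on commission; the employer is a non-profit — every condition holds. But: (l) operates against (e): the courier service is classified under the construction sector. Exception (e) does not apply.
None of the exceptions is available; § 67 applies in full.

Yes — Anika's courier service must maintain a written harassment policy.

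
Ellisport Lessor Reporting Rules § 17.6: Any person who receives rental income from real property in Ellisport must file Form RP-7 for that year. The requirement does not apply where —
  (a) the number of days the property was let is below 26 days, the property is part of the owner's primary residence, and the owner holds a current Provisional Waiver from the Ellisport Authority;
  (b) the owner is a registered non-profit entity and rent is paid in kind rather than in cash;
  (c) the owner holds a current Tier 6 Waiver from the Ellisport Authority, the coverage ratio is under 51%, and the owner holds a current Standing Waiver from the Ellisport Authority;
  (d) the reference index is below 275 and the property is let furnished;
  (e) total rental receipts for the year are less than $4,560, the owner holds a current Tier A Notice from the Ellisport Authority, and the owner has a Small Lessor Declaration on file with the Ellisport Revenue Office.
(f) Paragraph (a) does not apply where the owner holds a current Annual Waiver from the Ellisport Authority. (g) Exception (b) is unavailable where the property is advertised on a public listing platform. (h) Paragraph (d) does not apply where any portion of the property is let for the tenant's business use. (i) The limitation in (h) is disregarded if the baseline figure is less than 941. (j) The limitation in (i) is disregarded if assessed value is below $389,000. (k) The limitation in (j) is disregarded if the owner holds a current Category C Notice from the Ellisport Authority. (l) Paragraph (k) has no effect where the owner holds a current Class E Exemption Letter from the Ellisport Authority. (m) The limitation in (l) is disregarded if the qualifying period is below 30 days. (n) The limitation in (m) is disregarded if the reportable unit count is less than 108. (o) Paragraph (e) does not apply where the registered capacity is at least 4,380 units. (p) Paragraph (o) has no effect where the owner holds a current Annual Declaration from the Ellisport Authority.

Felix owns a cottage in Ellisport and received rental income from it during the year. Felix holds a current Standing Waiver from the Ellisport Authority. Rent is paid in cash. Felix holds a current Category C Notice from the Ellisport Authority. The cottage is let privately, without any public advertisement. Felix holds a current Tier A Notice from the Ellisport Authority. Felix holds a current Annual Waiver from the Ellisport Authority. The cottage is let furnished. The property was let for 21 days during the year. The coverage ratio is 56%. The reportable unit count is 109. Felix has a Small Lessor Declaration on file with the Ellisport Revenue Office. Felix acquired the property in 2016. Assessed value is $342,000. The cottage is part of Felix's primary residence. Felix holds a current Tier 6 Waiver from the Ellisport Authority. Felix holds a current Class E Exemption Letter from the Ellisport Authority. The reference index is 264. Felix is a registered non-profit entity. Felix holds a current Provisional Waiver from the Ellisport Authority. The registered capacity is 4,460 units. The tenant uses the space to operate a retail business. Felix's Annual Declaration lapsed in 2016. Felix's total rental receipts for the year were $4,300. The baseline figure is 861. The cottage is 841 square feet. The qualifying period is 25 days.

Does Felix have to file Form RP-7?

Exception (a) is satisfied on its face — the number of days the property was let is 21 days, below the 26 days limit; the cottage is part of the primary residence; a current Provisional Waiver is held. However, paragraph (f) must be considered: (f) operates against (a): a current Annual Waiver is held. So (a) is unavailable.
Exception (b) does not apply: rent is paid in cash.
Exception (c) requires that the coverage ratio is under 51%; but the coverage ratio is 56%, not under 51%, so (c) is unavailable.
Exception (d): the reference index is 264, below the 275 limit; the property is let furnished — every condition holds. Considering the limiting provisions: (h) would limit (d) — the space is let for business use — but (i) sets (h) aside: (i) is engaged — the baseline figure is 861, less than the 941 limit. (j) operates (assessed value is $342,000, below the $389,000 limit), but yields to (k): (k) operates against (j): a current Category C Notice is held. (l) is triggered (a current Class E Exemption Letter is held), but is overridden by (m): (m) is triggered — the qualifying period is 25 days, below the 30 days limit. (n) does not operate here (the reportable unit count is 109, not less than 108), so (m) stands. So (d) applies.
Exception (e) is satisfied on its face — total rental receipts for the year are $4,300, less than the $4,560 limit; a current Tier A Notice is held; a Small Lessor Declaration is on file. However, paragraphs (o)–(p) must be considered: (o) operates against (e): the registered capacity is 4,460 units, meeting the 4,380 units threshold. (p), which would lift (o), is inapplicable — there is no Annual Declaration in force. (e) is therefore removed.

No — exception (d) applies; Felix is not required to file Form RP-7.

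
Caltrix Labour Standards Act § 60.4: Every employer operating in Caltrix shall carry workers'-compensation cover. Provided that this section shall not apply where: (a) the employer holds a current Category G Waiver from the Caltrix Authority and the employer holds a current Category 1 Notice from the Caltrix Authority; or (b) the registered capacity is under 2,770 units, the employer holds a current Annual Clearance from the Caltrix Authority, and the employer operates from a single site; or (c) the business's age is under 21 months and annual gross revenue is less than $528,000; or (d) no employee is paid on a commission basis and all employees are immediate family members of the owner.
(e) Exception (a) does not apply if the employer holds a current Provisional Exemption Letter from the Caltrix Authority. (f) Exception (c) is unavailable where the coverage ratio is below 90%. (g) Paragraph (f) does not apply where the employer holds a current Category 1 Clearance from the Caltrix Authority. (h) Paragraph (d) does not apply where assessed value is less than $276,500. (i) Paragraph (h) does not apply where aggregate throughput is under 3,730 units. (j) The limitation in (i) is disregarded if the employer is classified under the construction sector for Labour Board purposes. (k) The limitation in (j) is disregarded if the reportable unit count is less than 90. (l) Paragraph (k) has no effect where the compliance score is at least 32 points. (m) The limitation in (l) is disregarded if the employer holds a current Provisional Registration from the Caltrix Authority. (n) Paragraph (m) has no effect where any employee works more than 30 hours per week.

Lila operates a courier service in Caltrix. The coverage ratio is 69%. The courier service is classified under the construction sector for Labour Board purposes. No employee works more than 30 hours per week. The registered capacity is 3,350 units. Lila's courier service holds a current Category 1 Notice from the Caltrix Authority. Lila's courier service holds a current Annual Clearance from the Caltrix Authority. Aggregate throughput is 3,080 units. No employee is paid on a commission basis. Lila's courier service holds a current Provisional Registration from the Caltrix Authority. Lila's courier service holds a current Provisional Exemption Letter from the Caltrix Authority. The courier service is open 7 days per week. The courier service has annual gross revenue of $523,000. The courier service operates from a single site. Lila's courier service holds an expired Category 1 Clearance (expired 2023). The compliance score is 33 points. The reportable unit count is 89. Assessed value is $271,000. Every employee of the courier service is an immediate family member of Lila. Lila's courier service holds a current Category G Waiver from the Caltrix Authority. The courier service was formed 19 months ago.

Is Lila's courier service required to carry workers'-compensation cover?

Exception (a)'s conditions are all satisfied: a current Category G Waiver is held; a current Category 1 Notice is held. But applying paragraph (e): (e) operates against (a): a current Provisional Exemption Letter is held. So (a) is unavailable.
Exception (b) requires that the registered capacity is under 2,770 units; but the registered capacity is 3,350 units, not under 2,770 units, so (b) is unavailable.
All of (c)'s requirements are met (the business's age is 19 months, under the 21 months limit; annual gross revenue is $523,000, less than the $528,000 limit). But applying paragraphs (f)–(g): (f) applies — the coverage ratio is 69%, below the 90% limit. (g) is inapplicable (the Category 1 Clearance is not current), so (f) stands. (c) is therefore removed.
Exception (d): no employee is paid on commission; every employee is an immediate family member — every condition holds. As to paragraphs (h)–(n): (h) is engaged (assessed value is $271,000, less than the $276,500 limit), but is displaced by (i): (i) is engaged — aggregate throughput is 3,080 units, under the 3,730 units limit. (j) would limit (i) — the courier service is classified under the construction sector — but (k) sets (j) aside: (k) is engaged — the reportable unit count is 89, less than the 90 limit. (l) would limit (k) — the compliance score is 33 points, meeting the 32 points threshold — but (m) sets (l) aside: (m) operates against (l): a current Provisional Registration is held. (n) does not operate here (no employee exceeds 30 hours/week), so (m) stands. So (d) applies.

No — exception (d) applies; Lila's courier service is not required to carry workers'-compensation cover.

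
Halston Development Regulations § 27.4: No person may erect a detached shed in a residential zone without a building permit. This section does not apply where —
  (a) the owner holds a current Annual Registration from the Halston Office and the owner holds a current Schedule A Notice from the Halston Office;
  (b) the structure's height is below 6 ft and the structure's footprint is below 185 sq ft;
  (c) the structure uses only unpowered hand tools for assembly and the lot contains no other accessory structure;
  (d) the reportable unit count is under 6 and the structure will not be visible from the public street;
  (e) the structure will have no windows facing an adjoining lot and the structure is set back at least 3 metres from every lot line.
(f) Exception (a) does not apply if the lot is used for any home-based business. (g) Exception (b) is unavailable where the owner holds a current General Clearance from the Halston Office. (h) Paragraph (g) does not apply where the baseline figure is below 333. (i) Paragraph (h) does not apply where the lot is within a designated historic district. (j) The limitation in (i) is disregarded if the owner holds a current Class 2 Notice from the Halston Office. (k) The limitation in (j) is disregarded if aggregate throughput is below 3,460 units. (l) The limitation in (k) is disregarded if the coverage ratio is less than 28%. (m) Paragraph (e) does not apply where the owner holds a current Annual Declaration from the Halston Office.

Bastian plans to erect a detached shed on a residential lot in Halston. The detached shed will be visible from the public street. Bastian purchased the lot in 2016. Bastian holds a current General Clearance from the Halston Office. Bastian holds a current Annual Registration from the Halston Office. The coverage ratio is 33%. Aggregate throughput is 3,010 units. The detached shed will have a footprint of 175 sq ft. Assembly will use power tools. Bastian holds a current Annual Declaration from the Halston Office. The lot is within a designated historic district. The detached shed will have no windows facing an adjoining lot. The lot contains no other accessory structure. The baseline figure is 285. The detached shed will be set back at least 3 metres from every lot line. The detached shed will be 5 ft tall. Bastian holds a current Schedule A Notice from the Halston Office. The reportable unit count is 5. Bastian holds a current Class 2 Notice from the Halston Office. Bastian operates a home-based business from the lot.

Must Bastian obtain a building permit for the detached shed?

All of (a)'s requirements are met (a current Annual Registration is held; a current Schedule A Notice is held). But: (f) applies — a home-based business operates on the lot. Exception (a) does not apply.
Exception (b) is satisfied on its face — the structure's height is 5 ft, below the 6 ft limit; the structure's footprint is 175 sq ft, below the 185 sq ft limit. Turning to paragraphs (g)–(l): (g) is engaged — a current General Clearance is held. (h) would limit (g) — the baseline figure is 285, below the 333 limit — but (i) sets (h) aside: (i) operates against (h): the lot is in a historic district. (j) would limit (i) — a current Class 2 Notice is held — but (k) sets (j) aside: (k) operates against (j): aggregate throughput is 3,010 units, below the 3,460 units limit. (l) is not triggered (the coverage ratio is 33%, not less than 28%), so (k) stands. So (b) is unavailable.
Exception (c) does not apply: assembly uses power tools.
Exception (d) does not apply: the structure will be visible from the street.
Exception (e) is satisfied on its face — no windows face an adjoining lot; the setback is at least 3 m on every side. Turning to paragraph (m): (m) operates against (e): a current Annual Declaration is held. So (e) is unavailable.
No exception displaces § 27.4.

Yes — Bastian must obtain a building permit.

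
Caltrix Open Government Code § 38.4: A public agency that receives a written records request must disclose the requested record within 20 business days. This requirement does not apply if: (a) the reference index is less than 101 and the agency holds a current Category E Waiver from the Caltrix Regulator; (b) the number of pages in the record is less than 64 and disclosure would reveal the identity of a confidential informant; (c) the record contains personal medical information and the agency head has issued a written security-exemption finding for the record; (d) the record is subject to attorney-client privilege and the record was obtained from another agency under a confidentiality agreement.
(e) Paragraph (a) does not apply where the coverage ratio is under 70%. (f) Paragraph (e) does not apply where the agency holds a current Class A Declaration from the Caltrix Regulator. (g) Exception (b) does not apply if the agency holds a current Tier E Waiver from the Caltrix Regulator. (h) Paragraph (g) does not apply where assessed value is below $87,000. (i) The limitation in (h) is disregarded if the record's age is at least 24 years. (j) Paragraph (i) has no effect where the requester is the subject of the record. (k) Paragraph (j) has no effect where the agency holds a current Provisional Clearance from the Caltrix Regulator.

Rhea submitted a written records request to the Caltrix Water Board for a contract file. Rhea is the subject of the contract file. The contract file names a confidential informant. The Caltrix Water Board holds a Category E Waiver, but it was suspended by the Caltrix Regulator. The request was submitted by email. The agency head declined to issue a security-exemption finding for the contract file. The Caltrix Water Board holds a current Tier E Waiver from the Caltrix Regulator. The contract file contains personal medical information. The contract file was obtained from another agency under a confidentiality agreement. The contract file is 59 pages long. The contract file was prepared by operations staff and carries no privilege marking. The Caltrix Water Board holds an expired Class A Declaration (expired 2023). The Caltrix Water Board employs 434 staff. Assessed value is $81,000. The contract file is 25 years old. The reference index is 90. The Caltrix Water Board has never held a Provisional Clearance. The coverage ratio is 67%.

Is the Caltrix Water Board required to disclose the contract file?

No — exception (b) applies; the Caltrix Water Board is not required to disclose the contract file.

Exception (a) requires that the agency holds a current Category E Waiver from the Caltrix Regulator; but no current Category E Waiver is held, so (a) is unavailable.
Exception (b): the number of pages in the record is 59, less than the 64 limit; the contract file names a confidential informant — every condition holds. Considering the limiting provisions: (g) would limit (b) — a current Tier E Waiver is held — but (h) sets (g) aside: (h) operates against (g): assessed value is $81,000, below the $87,000 limit. (i) would limit (h) — the record's age is 25 years, meeting the 24 years threshold — but (j) sets (i) aside: (j) operates — Rhea is the subject of the contract file. (k), which would lift (j), does not operate here — no current Provisional Clearance is held. Exception (b) stands.
Exception (c) fails — the agency head declined to issue a security-exemption finding.
Exception (d) fails — the contract file carries no privilege marking.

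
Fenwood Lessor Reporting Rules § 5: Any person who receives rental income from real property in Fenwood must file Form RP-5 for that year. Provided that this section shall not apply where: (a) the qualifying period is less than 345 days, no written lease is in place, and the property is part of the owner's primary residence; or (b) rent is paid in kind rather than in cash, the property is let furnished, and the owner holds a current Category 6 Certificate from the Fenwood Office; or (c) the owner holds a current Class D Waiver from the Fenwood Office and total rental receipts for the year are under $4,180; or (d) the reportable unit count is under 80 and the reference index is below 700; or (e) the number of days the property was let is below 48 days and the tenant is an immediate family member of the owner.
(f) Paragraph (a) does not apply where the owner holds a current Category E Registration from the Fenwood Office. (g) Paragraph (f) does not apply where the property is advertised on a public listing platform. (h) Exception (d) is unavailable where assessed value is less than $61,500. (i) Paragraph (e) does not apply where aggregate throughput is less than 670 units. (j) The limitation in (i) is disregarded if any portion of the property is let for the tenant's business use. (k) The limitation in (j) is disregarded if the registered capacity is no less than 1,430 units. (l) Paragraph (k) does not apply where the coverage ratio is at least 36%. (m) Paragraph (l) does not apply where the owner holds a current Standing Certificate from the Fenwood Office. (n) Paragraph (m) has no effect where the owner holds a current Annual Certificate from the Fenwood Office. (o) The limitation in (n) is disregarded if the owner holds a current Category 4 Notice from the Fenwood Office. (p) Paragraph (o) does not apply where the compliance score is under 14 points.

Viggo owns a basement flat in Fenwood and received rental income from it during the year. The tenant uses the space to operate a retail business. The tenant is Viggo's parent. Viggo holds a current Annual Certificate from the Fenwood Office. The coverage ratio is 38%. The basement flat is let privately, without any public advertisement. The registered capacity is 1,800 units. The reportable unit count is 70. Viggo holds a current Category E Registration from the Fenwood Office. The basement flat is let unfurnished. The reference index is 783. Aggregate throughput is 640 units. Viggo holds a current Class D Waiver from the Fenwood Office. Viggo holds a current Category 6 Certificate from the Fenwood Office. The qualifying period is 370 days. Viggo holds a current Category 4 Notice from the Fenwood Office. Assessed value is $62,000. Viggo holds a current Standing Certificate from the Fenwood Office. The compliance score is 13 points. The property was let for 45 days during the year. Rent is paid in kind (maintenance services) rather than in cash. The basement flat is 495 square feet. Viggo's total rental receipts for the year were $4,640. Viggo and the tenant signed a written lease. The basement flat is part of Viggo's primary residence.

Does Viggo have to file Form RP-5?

Exception (a) fails — the qualifying period is 370 days, not less than 345 days.
Exception (b) fails — the property is let unfurnished.
Exception (c) does not apply: total rental receipts for the year are $4,640, not under $4,180.
Exception (d) fails — the reference index is 783, not below 700.
Exception (e): the number of days the property was let is 45 days, below the 48 days limit; the tenant is an immediate family member — every condition holds. Under paragraphs (i)–(p): (i) applies (aggregate throughput is 640 units, less than the 670 units limit), but is itself disapplied by (j): (j) operates against (i): the space is let for business use. (k) would limit (j) — the registered capacity is 1,800 units, meeting the 1,430 units threshold — but (l) sets (k) aside: (l) is triggered — the coverage ratio is 38%, meeting the 36% threshold. (m) applies (a current Standing Certificate is held), but yields to (n): (n) applies — a current Annual Certificate is held. (o) applies (a current Category 4 Notice is held), but yields to (p): (p) is engaged — the compliance score is 13 points, under the 14 points limit. Exception (e) stands.

No — exception (e) applies; Viggo is not required to file Form RP-5.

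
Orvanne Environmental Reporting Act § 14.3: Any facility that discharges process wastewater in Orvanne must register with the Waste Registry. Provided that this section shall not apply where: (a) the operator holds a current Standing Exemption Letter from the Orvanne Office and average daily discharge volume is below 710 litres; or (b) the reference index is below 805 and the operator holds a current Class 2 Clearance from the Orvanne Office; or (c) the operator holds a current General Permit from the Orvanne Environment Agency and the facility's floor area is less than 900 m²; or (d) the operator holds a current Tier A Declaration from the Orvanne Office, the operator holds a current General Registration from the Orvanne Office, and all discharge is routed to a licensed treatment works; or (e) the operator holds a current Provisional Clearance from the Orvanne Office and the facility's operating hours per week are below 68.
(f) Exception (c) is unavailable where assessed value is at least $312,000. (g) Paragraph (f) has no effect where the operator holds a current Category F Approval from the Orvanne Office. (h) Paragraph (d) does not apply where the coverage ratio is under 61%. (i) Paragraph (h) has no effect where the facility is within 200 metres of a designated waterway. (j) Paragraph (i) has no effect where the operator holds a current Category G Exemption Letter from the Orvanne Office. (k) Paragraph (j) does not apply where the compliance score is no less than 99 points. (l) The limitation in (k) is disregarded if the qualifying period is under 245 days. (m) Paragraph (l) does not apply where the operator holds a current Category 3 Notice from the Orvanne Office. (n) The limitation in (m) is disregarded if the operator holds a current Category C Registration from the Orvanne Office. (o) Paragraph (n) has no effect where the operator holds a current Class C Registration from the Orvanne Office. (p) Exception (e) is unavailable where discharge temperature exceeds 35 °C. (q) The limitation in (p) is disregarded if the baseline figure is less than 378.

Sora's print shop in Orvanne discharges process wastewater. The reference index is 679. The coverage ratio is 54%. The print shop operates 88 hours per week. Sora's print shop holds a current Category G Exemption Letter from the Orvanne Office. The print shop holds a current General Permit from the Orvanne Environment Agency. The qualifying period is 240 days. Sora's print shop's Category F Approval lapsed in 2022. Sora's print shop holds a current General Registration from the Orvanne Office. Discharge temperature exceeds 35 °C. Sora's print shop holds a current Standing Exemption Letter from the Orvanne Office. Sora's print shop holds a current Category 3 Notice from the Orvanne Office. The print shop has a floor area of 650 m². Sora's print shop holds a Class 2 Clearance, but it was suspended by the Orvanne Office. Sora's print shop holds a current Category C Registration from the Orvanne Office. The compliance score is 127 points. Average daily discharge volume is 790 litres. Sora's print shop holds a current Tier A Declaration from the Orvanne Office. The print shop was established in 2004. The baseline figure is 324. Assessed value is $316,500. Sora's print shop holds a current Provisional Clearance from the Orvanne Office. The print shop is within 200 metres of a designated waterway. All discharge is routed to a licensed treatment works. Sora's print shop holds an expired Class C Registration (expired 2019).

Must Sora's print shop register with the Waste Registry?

Exception (a) requires that average daily discharge volume is below 710 litres; but average daily discharge volume is 790 litres, not below 710 litres, so (a) is unavailable.
Exception (b) fails — there is no Class 2 Clearance in force.
Exception (c)'s conditions are all satisfied: a current General Permit is held; the facility's floor area is 650 m², less than the 900 m² limit. Turning to paragraphs (f)–(g): (f) operates against (c): assessed value is $316,500, meeting the $312,000 threshold. (g) is not triggered (there is no Category F Approval in force), so (f) stands. Exception (c) does not apply.
Exception (d): a current Tier A Declaration is held; a current General Registration is held; discharge is routed to a licensed treatment works — every condition holds. But: (h) operates against (d): the coverage ratio is 54%, under the 61% limit. (i) applies (the print shop is within 200 m of a designated waterway), but is set aside by (j): (j) operates against (i): a current Category G Exemption Letter is held. (k) applies (the compliance score is 127 points, meeting the 99 points threshold), but is itself disapplied by (l): (l) is triggered — the qualifying period is 240 days, under the 245 days limit. (m) operates (a current Category 3 Notice is held), but is displaced by (n): (n) is engaged — a current Category C Registration is held. (o) is inapplicable (the Class C Registration is not current), so (n) stands. (d) is therefore removed.
Exception (e) does not apply: the facility's operating hours per week are 88, not below 68.
Every exception is unavailable, so the rule governs.

Yes — Sora's print shop must register with the Waste Registry.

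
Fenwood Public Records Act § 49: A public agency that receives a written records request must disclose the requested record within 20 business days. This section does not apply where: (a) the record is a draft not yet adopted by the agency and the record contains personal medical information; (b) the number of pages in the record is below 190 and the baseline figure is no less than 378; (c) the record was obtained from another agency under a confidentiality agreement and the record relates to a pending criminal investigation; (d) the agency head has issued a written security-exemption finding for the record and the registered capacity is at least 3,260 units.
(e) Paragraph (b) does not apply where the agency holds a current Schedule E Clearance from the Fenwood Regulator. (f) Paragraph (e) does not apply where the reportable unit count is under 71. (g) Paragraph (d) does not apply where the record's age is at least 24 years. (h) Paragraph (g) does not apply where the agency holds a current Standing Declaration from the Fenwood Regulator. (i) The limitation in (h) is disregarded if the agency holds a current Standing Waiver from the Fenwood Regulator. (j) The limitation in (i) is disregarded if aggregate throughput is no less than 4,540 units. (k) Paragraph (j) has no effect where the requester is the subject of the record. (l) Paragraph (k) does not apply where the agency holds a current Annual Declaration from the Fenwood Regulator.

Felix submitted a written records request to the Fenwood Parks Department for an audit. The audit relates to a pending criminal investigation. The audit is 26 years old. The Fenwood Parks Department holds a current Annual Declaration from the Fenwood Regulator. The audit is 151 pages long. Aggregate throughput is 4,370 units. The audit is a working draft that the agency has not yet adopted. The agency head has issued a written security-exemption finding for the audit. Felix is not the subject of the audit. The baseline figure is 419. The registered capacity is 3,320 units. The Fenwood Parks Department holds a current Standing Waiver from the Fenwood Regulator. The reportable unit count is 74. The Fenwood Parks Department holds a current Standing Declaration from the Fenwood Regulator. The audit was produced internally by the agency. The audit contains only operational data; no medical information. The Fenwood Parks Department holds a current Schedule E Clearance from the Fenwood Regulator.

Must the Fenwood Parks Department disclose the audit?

Yes — the Fenwood Parks Department must disclose the audit.

Exception (a) does not apply: the audit contains only operational data.
Exception (b): the number of pages in the record is 151, below the 190 limit; the baseline figure is 419, meeting the 378 threshold — every condition holds. But: (e) operates against (b): a current Schedule E Clearance is held. (f) is not triggered (the reportable unit count is 74, not under 71), so (e) stands. So (b) is unavailable.
Exception (c) requires that the record was obtained from another agency under a confidentiality agreement; but the audit was produced internally, so (c) is unavailable.
Exception (d)'s conditions are all satisfied: a written security-exemption finding has been issued; the registered capacity is 3,320 units, meeting the 3,260 units threshold. However, paragraphs (g)–(l) must be considered: (g) is triggered — the record's age is 26 years, meeting the 24 years threshold. (h) would limit (g) — a current Standing Declaration is held — but (i) sets (h) aside: (i) is triggered — a current Standing Waiver is held. (j) is not engaged (aggregate throughput is 4,370 units, short of 4,540 units), so (i) stands. Exception (d) does not apply.
None of the exceptions is available; § 49 applies in full.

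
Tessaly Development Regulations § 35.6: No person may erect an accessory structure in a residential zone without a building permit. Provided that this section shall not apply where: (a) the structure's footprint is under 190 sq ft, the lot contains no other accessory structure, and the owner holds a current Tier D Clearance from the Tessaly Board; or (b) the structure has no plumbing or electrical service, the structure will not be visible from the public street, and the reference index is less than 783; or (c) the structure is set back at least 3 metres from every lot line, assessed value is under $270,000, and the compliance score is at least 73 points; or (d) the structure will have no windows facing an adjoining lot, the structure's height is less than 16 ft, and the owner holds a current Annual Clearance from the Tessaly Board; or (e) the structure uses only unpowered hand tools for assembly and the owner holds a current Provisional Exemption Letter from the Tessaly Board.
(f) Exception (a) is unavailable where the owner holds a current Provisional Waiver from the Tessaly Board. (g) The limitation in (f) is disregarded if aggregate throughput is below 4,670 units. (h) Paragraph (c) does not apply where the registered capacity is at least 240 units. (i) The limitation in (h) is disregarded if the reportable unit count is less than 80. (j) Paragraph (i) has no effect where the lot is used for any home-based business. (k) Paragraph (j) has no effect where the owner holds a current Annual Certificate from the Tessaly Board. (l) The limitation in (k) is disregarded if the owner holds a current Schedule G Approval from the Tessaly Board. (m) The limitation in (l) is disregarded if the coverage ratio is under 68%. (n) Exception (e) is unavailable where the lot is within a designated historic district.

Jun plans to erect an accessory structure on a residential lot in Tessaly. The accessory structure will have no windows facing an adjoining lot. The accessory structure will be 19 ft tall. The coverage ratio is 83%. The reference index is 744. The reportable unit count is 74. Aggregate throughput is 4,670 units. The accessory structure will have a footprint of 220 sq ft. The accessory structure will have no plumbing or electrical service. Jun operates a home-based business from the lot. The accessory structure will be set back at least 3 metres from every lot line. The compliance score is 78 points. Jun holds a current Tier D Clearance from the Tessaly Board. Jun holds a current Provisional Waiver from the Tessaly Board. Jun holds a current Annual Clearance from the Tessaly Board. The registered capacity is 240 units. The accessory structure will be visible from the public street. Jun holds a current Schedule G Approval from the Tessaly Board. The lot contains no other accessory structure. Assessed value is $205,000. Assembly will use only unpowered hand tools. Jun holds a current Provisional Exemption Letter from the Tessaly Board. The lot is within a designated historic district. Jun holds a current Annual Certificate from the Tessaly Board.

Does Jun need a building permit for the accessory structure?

Yes — Jun must obtain a building permit.

Exception (a) fails — the structure's footprint is 220 sq ft, not under 190 sq ft.
Exception (b) does not apply: the structure will be visible from the street.
All of (c)'s requirements are met (the setback is at least 3 m on every side; assessed value is $205,000, under the $270,000 limit; the compliance score is 78 points, meeting the 73 points threshold). However, paragraphs (h)–(m) must be considered: (h) operates against (c): the registered capacity is 240 units, meeting the 240 units threshold. (i) applies (the reportable unit count is 74, less than the 80 limit), but is set aside by (j): (j) applies — a home-based business operates on the lot. (k) is triggered (a current Annual Certificate is held), but is itself disapplied by (l): (l) is engaged — a current Schedule G Approval is held. (m) does not operate here (the coverage ratio is 83%, not under 68%), so (l) stands. So (c) is unavailable.
Exception (d) requires that the structure's height is less than 16 ft; but the structure's height is 19 ft, not less than 16 ft, so (d) is unavailable.
Exception (e)'s conditions are all satisfied: assembly uses only hand tools; a current Provisional Exemption Letter is held. But: (n) operates — the lot is in a historic district. (e) is therefore removed.
No exception applies. The general rule governs.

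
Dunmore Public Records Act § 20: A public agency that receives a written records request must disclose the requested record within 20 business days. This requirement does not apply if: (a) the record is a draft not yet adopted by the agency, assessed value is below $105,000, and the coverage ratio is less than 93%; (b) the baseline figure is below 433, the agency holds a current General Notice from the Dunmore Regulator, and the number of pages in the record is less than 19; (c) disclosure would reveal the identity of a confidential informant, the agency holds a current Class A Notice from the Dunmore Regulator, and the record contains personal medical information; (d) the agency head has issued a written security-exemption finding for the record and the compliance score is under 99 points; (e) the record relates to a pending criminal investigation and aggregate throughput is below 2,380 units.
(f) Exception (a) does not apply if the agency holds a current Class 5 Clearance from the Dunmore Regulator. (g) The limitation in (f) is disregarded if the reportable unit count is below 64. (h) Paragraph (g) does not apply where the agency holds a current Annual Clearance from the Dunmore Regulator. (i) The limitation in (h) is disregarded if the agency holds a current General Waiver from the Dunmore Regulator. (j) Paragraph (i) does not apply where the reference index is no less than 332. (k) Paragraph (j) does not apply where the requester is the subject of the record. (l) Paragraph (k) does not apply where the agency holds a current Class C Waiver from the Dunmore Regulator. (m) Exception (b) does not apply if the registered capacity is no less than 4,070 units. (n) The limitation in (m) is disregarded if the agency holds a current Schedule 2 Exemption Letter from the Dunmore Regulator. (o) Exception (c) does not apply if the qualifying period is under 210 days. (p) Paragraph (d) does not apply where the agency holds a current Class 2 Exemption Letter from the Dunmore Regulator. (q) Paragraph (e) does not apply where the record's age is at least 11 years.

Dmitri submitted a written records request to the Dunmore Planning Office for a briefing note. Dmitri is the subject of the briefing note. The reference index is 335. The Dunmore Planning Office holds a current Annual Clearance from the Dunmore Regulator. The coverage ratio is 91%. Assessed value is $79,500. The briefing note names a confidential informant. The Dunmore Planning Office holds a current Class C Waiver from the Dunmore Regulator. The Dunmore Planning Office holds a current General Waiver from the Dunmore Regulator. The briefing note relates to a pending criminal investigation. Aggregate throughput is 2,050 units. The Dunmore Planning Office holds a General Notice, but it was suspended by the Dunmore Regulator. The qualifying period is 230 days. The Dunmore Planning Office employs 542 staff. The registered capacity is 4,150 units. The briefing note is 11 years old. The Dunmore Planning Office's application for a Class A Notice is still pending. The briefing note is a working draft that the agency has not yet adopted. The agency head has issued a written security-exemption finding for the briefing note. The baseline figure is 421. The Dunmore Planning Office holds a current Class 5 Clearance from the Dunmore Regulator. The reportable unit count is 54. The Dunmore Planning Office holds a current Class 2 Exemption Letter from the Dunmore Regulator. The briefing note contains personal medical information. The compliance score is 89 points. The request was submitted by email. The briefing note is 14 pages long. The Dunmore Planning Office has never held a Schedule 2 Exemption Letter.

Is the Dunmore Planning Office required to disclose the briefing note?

Yes — the Dunmore Planning Office must disclose the briefing note.

Exception (a) is satisfied on its face — the briefing note is an unadopted draft; assessed value is $79,500, below the $105,000 limit; the coverage ratio is 91%, less than the 93% limit. But: (f) operates against (a): a current Class 5 Clearance is held. (g) is engaged (the reportable unit count is 54, below the 64 limit), but yields to (h): (h) operates against (g): a current Annual Clearance is held. (i) is triggered (a current General Waiver is held), but is displaced by (j): (j) is engaged — the reference index is 335, meeting the 332 threshold. (k) would limit (j) — Dmitri is the subject of the briefing note — but (l) sets (k) aside: (l) operates — a current Class C Waiver is held. (a) is therefore removed.
Exception (b) requires that the agency holds a current General Notice from the Dunmore Regulator; but no current General Notice is held, so (b) is unavailable.
Exception (c) requires that the agency holds a current Class A Notice from the Dunmore Regulator; but no current Class A Notice is held, so (c) is unavailable.
Exception (d): a written security-exemption finding has been issued; the compliance score is 89 points, under the 99 points limit — every condition holds. However, paragraph (p) must be considered: (p) operates against (d): a current Class 2 Exemption Letter is held. (d) is therefore removed.
Exception (e): the briefing note relates to a pending investigation; aggregate throughput is 2,050 units, below the 2,380 units limit — every condition holds. But: (q) operates — the record's age is 11 years, meeting the 11 years threshold. So (e) is unavailable.
None of the exceptions is available; § 20 applies in full.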